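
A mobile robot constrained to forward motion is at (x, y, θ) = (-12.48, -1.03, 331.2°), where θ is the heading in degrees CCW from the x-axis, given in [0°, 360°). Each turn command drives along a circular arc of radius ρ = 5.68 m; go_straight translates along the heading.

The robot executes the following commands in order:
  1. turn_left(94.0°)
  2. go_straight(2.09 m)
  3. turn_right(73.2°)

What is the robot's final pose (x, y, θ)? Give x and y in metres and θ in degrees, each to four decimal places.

set_pose: (x, y, θ) = (-12.4800, -1.0300, 331.2000°), ρ = 5.68
turn_left(94.0°): centre at ρ to the left, rotate +94.0° → (-4.5875, 1.5649, 425.2000° ≡ 65.2000°)
go_straight(2.09): x += 2.09·cos θ, y += 2.09·sin θ → (-3.7108, 3.4622, 65.2000°)
turn_right(73.2°): centre at ρ to the right, rotate −73.2° → (2.2359, 6.7044, -8.0000° ≡ 352.0000°)

(2.2359, 6.7044, 352.0000°)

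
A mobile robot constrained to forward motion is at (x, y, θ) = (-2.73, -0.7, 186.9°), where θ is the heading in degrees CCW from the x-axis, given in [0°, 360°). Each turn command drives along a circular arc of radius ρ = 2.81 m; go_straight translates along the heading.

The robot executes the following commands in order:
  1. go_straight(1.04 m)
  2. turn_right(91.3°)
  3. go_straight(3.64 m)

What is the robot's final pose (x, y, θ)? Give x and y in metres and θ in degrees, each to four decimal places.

(-7.2518, 5.3131, 95.6000°)

set_pose: (x, y, θ) = (-2.7300, -0.7000, 186.9000°), ρ = 2.81
go_straight(1.04): x += 1.04·cos θ, y += 1.04·sin θ → (-3.7625, -0.8249, 186.9000°)
turn_right(91.3°): centre at ρ to the right, rotate −91.3° → (-6.8966, 1.6905, 95.6000°)
go_straight(3.64): x += 3.64·cos θ, y += 3.64·sin θ → (-7.2518, 5.3131, 95.6000°)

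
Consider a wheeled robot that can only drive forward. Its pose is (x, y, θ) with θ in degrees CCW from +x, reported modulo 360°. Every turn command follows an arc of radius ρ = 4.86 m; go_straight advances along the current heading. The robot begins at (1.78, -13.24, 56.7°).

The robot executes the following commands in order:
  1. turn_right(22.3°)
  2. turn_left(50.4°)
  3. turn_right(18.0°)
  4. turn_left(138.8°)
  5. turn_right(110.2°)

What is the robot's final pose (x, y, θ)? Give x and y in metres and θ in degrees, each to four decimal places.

(-7.9418, 3.3685, 95.4000°)

set_pose: (x, y, θ) = (1.7800, -13.2400, 56.7000°), ρ = 4.86
turn_right(22.3°): centre at ρ to the right, rotate −22.3° → (3.0963, -11.8982, 34.4000°)
turn_left(50.4°): centre at ρ to the left, rotate +50.4° → (5.1905, -8.3286, 84.8000°)
turn_right(18.0°): centre at ρ to the right, rotate −18.0° → (5.5635, -6.8545, 66.8000°)
turn_left(138.8°): centre at ρ to the left, rotate +138.8° → (-1.0034, -0.5571, 205.6000°)
turn_right(110.2°): centre at ρ to the right, rotate −110.2° → (-7.9418, 3.3685, 95.4000°)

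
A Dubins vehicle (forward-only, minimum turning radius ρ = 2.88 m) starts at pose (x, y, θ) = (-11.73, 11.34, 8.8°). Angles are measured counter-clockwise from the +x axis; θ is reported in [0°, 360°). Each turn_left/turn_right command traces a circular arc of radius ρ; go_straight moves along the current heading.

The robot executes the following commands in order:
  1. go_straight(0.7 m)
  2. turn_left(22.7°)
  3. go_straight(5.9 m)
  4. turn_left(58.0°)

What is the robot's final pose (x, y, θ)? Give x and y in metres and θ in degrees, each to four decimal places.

(-3.5684, 17.3508, 89.5000°)

set_pose: (x, y, θ) = (-11.7300, 11.3400, 8.8000°), ρ = 2.88
go_straight(0.7): x += 0.7·cos θ, y += 0.7·sin θ → (-11.0382, 11.4471, 8.8000°)
turn_left(22.7°): centre at ρ to the left, rotate +22.7° → (-9.9740, 11.8376, 31.5000°)
go_straight(5.9): x += 5.9·cos θ, y += 5.9·sin θ → (-4.9435, 14.9203, 31.5000°)
turn_left(58.0°): centre at ρ to the left, rotate +58.0° → (-3.5684, 17.3508, 89.5000°)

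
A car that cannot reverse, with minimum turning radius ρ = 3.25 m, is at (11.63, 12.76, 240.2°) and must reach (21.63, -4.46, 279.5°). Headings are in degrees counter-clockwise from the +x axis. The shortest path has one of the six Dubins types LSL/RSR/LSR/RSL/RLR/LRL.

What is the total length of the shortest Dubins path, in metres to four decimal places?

20.6318 m

Let ψ = atan2(Δy, Δx) = atan2(-17.22, 10.00) = -59.8554° be the start→goal bearing.
Normalize: d = |goal − start| / ρ = 19.913021/3.25 = 6.127083, α = (θ_start − ψ) mod 360° = 300.0554° = 5.236955 rad, β = (θ_goal − ψ) mod 360° = 339.3554° = 5.922869 rad.
Common terms: sin α = -0.865542, cos α = 0.500837, sin β = -0.352570, cos β = 0.935785, cos(α−β) = 0.773840, d² = 37.541150. Work in radians in the unit-radius frame; every candidate has L = ρ·(t + p + q).
LSL: p² = 2 + d² − 2cos(α−β) + 2d(sin α − sin β) = 31.707433; p = √p² = 5.630935; φ = atan2(cos β − cos α, d + sin α − sin β) = 0.077320 rad; t = (φ − α) mod 2π = 1.123550 rad, q = (β − φ) mod 2π = 5.845549 rad → L = 3.25·(1.123550 + 5.630935 + 5.845549) = 3.25·12.600035 = 40.950114 m
RSR: p² = 2 + d² − 2cos(α−β) + 2d(sin β − sin α) = 44.279507; p = √p² = 6.654285; φ = atan2(cos α − cos β, d − sin α + sin β) = -0.065410 rad; t = (α − φ) mod 2π = 5.302365 rad, q = (φ − β) mod 2π = 0.294906 rad → L = 3.25·(5.302365 + 6.654285 + 0.294906) = 3.25·12.251556 = 39.817556 m
LSR: p² = d² − 2 + 2cos(α−β) + 2d(sin α + sin β) = 22.161888; p = √p² = 4.707641; φ = atan2(−cos α − cos β, d + sin α + sin β) − atan2(−2, p) = 0.117034 rad; t = (φ − α) mod 2π = 1.163264 rad, q = (φ − β) mod 2π = 0.477350 rad → L = 3.25·(1.163264 + 4.707641 + 0.477350) = 3.25·6.348256 = 20.631831 m
RSL: p² = d² − 2 + 2cos(α−β) − 2d(sin α + sin β) = 52.015774; p = √p² = 7.212196; φ = atan2(cos α + cos β, d − sin α − sin β) − atan2(2, p) = -0.077362 rad; t = (α − φ) mod 2π = 5.314317 rad, q = (β − φ) mod 2π = 6.000231 rad → L = 3.25·(5.314317 + 7.212196 + 6.000231) = 3.25·18.526745 = 60.211920 m
RLR: c = (6 − d² + 2cos(α−β) + 2d(sin α − sin β))/8 = -4.534938, |c| > 1 → infeasible
LRL: c = (6 − d² + 2cos(α−β) − 2d(sin α − sin β))/8 = -2.963429, |c| > 1 → infeasible
Shortest: LSR with L = 20.631831 m ≈ 20.6318 m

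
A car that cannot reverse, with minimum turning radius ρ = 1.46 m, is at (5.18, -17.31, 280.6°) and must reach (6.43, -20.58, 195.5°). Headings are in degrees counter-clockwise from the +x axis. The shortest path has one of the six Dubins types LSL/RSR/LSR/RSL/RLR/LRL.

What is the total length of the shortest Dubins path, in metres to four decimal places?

10.2721 m

Let ψ = atan2(Δy, Δx) = atan2(-3.27, 1.25) = -69.0800° be the start→goal bearing.
Normalize: d = |goal − start| / ρ = 3.500771/1.46 = 2.397789, α = (θ_start − ψ) mod 360° = 349.6800° = 6.103067 rad, β = (θ_goal − ψ) mod 360° = 264.5800° = 4.617792 rad.
Common terms: sin α = -0.179146, cos α = 0.983823, sin β = -0.995529, cos β = -0.094456, cos(α−β) = 0.085417, d² = 5.749390. Work in radians in the unit-radius frame; every candidate has L = ρ·(t + p + q).
LSL: p² = 2 + d² − 2cos(α−β) + 2d(sin α − sin β) = 11.493585; p = √p² = 3.390219; φ = atan2(cos β − cos α, d + sin α − sin β) = -0.323678 rad; t = (φ − α) mod 2π = 6.139625 rad, q = (β − φ) mod 2π = 4.941470 rad → L = 1.46·(6.139625 + 3.390219 + 4.941470) = 1.46·14.471315 = 21.128119 m
RSR: p² = 2 + d² − 2cos(α−β) + 2d(sin β − sin α) = 3.663527; p = √p² = 1.914034; φ = atan2(cos α − cos β, d − sin α + sin β) = 0.598439 rad; t = (α − φ) mod 2π = 5.504628 rad, q = (φ − β) mod 2π = 2.263833 rad → L = 1.46·(5.504628 + 1.914034 + 2.263833) = 1.46·9.682495 = 14.136442 m
LSR: p² = d² − 2 + 2cos(α−β) + 2d(sin α + sin β) = -1.713020 < 0 → infeasible
RSL: p² = d² − 2 + 2cos(α−β) − 2d(sin α + sin β) = 9.553468; p = √p² = 3.090868; φ = atan2(cos α + cos β, d − sin α − sin β) − atan2(2, p) = -0.330320 rad; t = (α − φ) mod 2π = 0.150202 rad, q = (β − φ) mod 2π = 4.948112 rad → L = 1.46·(0.150202 + 3.090868 + 4.948112) = 1.46·8.189183 = 11.956207 m
RLR: c = (6 − d² + 2cos(α−β) + 2d(sin α − sin β))/8 = 0.542059; p = 2π − arccos c = 5.285274 rad; φ = atan2(cos α − cos β, d − sin α + sin β) = 0.598439 rad; t = (α − φ + p/2) mod 2π = 1.864080 rad, q = (α − β − t + p) mod 2π = 4.906470 rad → L = 1.46·(1.864080 + 5.285274 + 4.906470) = 1.46·12.055824 = 17.601503 m
LRL: c = (6 − d² + 2cos(α−β) − 2d(sin α − sin β))/8 = -0.436698; p = 2π − arccos c = 4.260464 rad; φ = atan2(cos β − cos α, d + sin α − sin β) = -0.323678 rad; t = (φ − α + p/2) mod 2π = 1.986672 rad, q = (β − α − t + p) mod 2π = 0.788517 rad → L = 1.46·(1.986672 + 4.260464 + 0.788517) = 1.46·7.035653 = 10.272053 m
Shortest: LRL with L = 10.272053 m ≈ 10.2721 m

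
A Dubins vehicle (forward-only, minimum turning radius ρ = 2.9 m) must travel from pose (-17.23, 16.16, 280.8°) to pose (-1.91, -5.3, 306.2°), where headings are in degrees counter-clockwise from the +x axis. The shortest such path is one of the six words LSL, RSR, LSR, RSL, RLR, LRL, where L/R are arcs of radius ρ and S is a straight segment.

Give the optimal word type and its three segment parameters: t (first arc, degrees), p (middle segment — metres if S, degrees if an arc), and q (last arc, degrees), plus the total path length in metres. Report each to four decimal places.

LSL: t = 25.3283°, p = 25.1216 m, q = 0.0717°, L = 26.4072 m

Let ψ = atan2(Δy, Δx) = atan2(-21.46, 15.32) = -54.4775° be the start→goal bearing.
Normalize: d = |goal − start| / ρ = 26.367290/2.9 = 9.092169, α = (θ_start − ψ) mod 360° = 335.2775° = 5.851696 rad, β = (θ_goal − ψ) mod 360° = 0.6775° = 0.011824 rad.
Common terms: sin α = -0.418224, cos α = 0.908344, sin β = 0.011824, cos β = 0.999930, cos(α−β) = 0.903335, d² = 82.667539. Work in radians in the unit-radius frame; every candidate has L = ρ·(t + p + q).
LSL: p² = 2 + d² − 2cos(α−β) + 2d(sin α − sin β) = 75.040728; p = √p² = 8.662605; φ = atan2(cos β − cos α, d + sin α − sin β) = 0.010573 rad; t = (φ − α) mod 2π = 0.442062 rad, q = (β − φ) mod 2π = 0.001251 rad → L = 2.9·(0.442062 + 8.662605 + 0.001251) = 2.9·9.105919 = 26.407164 m
RSR: p² = 2 + d² − 2cos(α−β) + 2d(sin β − sin α) = 90.681008; p = √p² = 9.522658; φ = atan2(cos α − cos β, d − sin α + sin β) = -0.009618 rad; t = (α − φ) mod 2π = 5.861314 rad, q = (φ − β) mod 2π = 6.261743 rad → L = 2.9·(5.861314 + 9.522658 + 6.261743) = 2.9·21.645715 = 62.772572 m
LSR: p² = d² − 2 + 2cos(α−β) + 2d(sin α + sin β) = 75.084091; p = √p² = 8.665108; φ = atan2(−cos α − cos β, d + sin α + sin β) − atan2(−2, p) = 0.010573 rad; t = (φ − α) mod 2π = 0.442062 rad, q = (φ − β) mod 2π = 6.281934 rad → L = 2.9·(0.442062 + 8.665108 + 6.281934) = 2.9·15.389104 = 44.628402 m
RSL: p² = d² − 2 + 2cos(α−β) − 2d(sin α + sin β) = 89.864328; p = √p² = 9.479680; φ = atan2(cos α + cos β, d − sin α − sin β) − atan2(2, p) = -0.009666 rad; t = (α − φ) mod 2π = 5.861362 rad, q = (β − φ) mod 2π = 0.021491 rad → L = 2.9·(5.861362 + 9.479680 + 0.021491) = 2.9·15.362533 = 44.551345 m
RLR: c = (6 − d² + 2cos(α−β) + 2d(sin α − sin β))/8 = -10.335126, |c| > 1 → infeasible
LRL: c = (6 − d² + 2cos(α−β) − 2d(sin α − sin β))/8 = -8.380091, |c| > 1 → infeasible
Shortest: LSL with L = 26.407164 m ≈ 26.4072 m
Convert LSL to answer units (arcs ×180/π): t = 0.442062·180/π = 25.3283°, p = ρ·p = 2.9·8.662605 = 25.1216 m, q = 0.001251·180/π = 0.0717°, L = 26.4072 m.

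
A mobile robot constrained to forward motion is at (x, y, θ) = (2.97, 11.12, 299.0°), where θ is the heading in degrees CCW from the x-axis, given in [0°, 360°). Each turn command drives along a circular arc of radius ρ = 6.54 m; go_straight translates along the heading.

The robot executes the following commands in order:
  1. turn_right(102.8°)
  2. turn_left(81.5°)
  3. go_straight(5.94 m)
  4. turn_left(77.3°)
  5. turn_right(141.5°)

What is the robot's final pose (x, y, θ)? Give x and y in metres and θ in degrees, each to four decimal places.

(4.1647, -28.9816, 213.5000°)

set_pose: (x, y, θ) = (2.9700, 11.1200, 299.0000°), ρ = 6.54
turn_right(102.8°): centre at ρ to the right, rotate −102.8° → (-0.9254, 1.6690, 196.2000°)
turn_left(81.5°): centre at ρ to the left, rotate +81.5° → (-5.5818, -5.4876, 277.7000°)
go_straight(5.94): x += 5.94·cos θ, y += 5.94·sin θ → (-4.7860, -11.3740, 277.7000°)
turn_left(77.3°): centre at ρ to the left, rotate +77.3° → (1.1251, -17.0128, 355.0000°)
turn_right(141.5°): centre at ρ to the right, rotate −141.5° → (4.1647, -28.9816, 213.5000°)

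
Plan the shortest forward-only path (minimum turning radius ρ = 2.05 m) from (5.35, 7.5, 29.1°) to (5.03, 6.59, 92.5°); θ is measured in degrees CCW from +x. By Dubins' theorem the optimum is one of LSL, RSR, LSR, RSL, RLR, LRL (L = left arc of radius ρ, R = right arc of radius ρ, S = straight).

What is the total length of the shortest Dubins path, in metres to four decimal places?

Let ψ = atan2(Δy, Δx) = atan2(-0.91, -0.32) = -109.3741° be the start→goal bearing.
Normalize: d = |goal − start| / ρ = 0.964624/2.05 = 0.470548, α = (θ_start − ψ) mod 360° = 138.4741° = 2.416830 rad, β = (θ_goal − ψ) mod 360° = 201.8741° = 3.523368 rad.
Common terms: sin α = 0.662958, cos α = -0.748657, sin β = -0.372569, cos β = -0.928005, cos(α−β) = 0.447759, d² = 0.221416. Work in radians in the unit-radius frame; every candidate has L = ρ·(t + p + q).
LSL: p² = 2 + d² − 2cos(α−β) + 2d(sin α − sin β) = 2.300429; p = √p² = 1.516716; φ = atan2(cos β − cos α, d + sin α − sin β) = -0.118525 rad; t = (φ − α) mod 2π = 3.747831 rad, q = (β − φ) mod 2π = 3.641893 rad → L = 2.05·(3.747831 + 1.516716 + 3.641893) = 2.05·8.906441 = 18.258203 m
RSR: p² = 2 + d² − 2cos(α−β) + 2d(sin β − sin α) = 0.351366; p = √p² = 0.592762; φ = atan2(cos α − cos β, d − sin α + sin β) = 2.834212 rad; t = (α − φ) mod 2π = 5.865803 rad, q = (φ − β) mod 2π = 5.594029 rad → L = 2.05·(5.865803 + 0.592762 + 5.594029) = 2.05·12.052594 = 24.707817 m
LSR: p² = d² − 2 + 2cos(α−β) + 2d(sin α + sin β) = -0.609782 < 0 → infeasible
RSL: p² = d² − 2 + 2cos(α−β) − 2d(sin α + sin β) = -1.156350 < 0 → infeasible
RLR: c = (6 − d² + 2cos(α−β) + 2d(sin α − sin β))/8 = 0.956079; p = 2π − arccos c = 5.985709 rad; φ = atan2(cos α − cos β, d − sin α + sin β) = 2.834212 rad; t = (α − φ + p/2) mod 2π = 2.575472 rad, q = (α − β − t + p) mod 2π = 2.303698 rad → L = 2.05·(2.575472 + 5.985709 + 2.303698) = 2.05·10.864879 = 22.273002 m
LRL: c = (6 − d² + 2cos(α−β) − 2d(sin α − sin β))/8 = 0.712446; p = 2π − arccos c = 5.505367 rad; φ = atan2(cos β − cos α, d + sin α − sin β) = -0.118525 rad; t = (φ − α + p/2) mod 2π = 0.217329 rad, q = (β − α − t + p) mod 2π = 0.111392 rad → L = 2.05·(0.217329 + 5.505367 + 0.111392) = 2.05·5.834088 = 11.959880 m
Shortest: LRL with L = 11.959880 m ≈ 11.9599 m

11.9599 m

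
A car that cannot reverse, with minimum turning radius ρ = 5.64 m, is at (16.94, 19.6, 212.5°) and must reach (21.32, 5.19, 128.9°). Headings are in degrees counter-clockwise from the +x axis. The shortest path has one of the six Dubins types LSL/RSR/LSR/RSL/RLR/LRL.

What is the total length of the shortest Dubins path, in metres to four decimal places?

40.7484 m

Let ψ = atan2(Δy, Δx) = atan2(-14.41, 4.38) = -73.0931° be the start→goal bearing.
Normalize: d = |goal − start| / ρ = 15.060959/5.64 = 2.670383, α = (θ_start − ψ) mod 360° = 285.5931° = 4.984539 rad, β = (θ_goal − ψ) mod 360° = 201.9931° = 3.525444 rad.
Common terms: sin α = -0.963195, cos α = 0.268803, sin β = -0.374494, cos β = -0.927229, cos(α−β) = 0.111469, d² = 7.130945. Work in radians in the unit-radius frame; every candidate has L = ρ·(t + p + q).
LSL: p² = 2 + d² − 2cos(α−β) + 2d(sin α − sin β) = 5.763893; p = √p² = 2.400811; φ = atan2(cos β − cos α, d + sin α − sin β) = -0.521497 rad; t = (φ − α) mod 2π = 0.777149 rad, q = (β − φ) mod 2π = 4.046941 rad → L = 5.64·(0.777149 + 2.400811 + 4.046941) = 5.64·7.224901 = 40.748442 m
RSR: p² = 2 + d² − 2cos(α−β) + 2d(sin β − sin α) = 12.052120; p = √p² = 3.471616; φ = atan2(cos α − cos β, d − sin α + sin β) = 0.351725 rad; t = (α − φ) mod 2π = 4.632814 rad, q = (φ − β) mod 2π = 3.109466 rad → L = 5.64·(4.632814 + 3.471616 + 3.109466) = 5.64·11.213897 = 63.246379 m
LSR: p² = d² − 2 + 2cos(α−β) + 2d(sin α + sin β) = -1.790403 < 0 → infeasible
RSL: p² = d² − 2 + 2cos(α−β) − 2d(sin α + sin β) = 12.498168; p = √p² = 3.535275; φ = atan2(cos α + cos β, d − sin α − sin β) − atan2(2, p) = -0.677658 rad; t = (α − φ) mod 2π = 5.662197 rad, q = (β − φ) mod 2π = 4.203102 rad → L = 5.64·(5.662197 + 3.535275 + 4.203102) = 5.64·13.400574 = 75.579238 m
RLR: c = (6 − d² + 2cos(α−β) + 2d(sin α − sin β))/8 = -0.506515; p = 2π − arccos c = 4.181251 rad; φ = atan2(cos α − cos β, d − sin α + sin β) = 0.351725 rad; t = (α − φ + p/2) mod 2π = 0.440255 rad, q = (α − β − t + p) mod 2π = 5.200091 rad → L = 5.64·(0.440255 + 4.181251 + 5.200091) = 5.64·9.821597 = 55.393806 m
LRL: c = (6 − d² + 2cos(α−β) − 2d(sin α − sin β))/8 = 0.279513; p = 2π − arccos c = 4.995676 rad; φ = atan2(cos β − cos α, d + sin α − sin β) = -0.521497 rad; t = (φ − α + p/2) mod 2π = 3.274987 rad, q = (β − α − t + p) mod 2π = 0.261593 rad → L = 5.64·(3.274987 + 4.995676 + 0.261593) = 5.64·8.532257 = 48.121930 m
Shortest: LSL with L = 40.748442 m ≈ 40.7484 m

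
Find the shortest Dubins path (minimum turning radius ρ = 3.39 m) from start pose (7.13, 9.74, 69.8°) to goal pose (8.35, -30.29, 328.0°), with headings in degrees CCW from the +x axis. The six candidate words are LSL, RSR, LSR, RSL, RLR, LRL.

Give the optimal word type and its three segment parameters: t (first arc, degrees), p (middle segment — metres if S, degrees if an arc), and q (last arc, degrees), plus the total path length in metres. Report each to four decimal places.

Let ψ = atan2(Δy, Δx) = atan2(-40.03, 1.22) = -88.2543° be the start→goal bearing.
Normalize: d = |goal − start| / ρ = 40.048587/3.39 = 11.813742, α = (θ_start − ψ) mod 360° = 158.0543° = 2.758568 rad, β = (θ_goal − ψ) mod 360° = 56.2543° = 0.981823 rad.
Common terms: sin α = 0.373727, cos α = -0.927539, sin β = 0.831512, cos β = 0.555507, cos(α−β) = -0.204496, d² = 139.564510. Work in radians in the unit-radius frame; every candidate has L = ρ·(t + p + q).
LSL: p² = 2 + d² − 2cos(α−β) + 2d(sin α − sin β) = 131.157209; p = √p² = 11.452389; φ = atan2(cos β − cos α, d + sin α − sin β) = 0.129861 rad; t = (φ − α) mod 2π = 3.654478 rad, q = (β − φ) mod 2π = 0.851962 rad → L = 3.39·(3.654478 + 11.452389 + 0.851962) = 3.39·15.958829 = 54.100430 m
RSR: p² = 2 + d² − 2cos(α−β) + 2d(sin β − sin α) = 152.789794; p = √p² = 12.360817; φ = atan2(cos α − cos β, d − sin α + sin β) = -0.120269 rad; t = (α − φ) mod 2π = 2.878838 rad, q = (φ − β) mod 2π = 5.181093 rad → L = 3.39·(2.878838 + 12.360817 + 5.181093) = 3.39·20.420747 = 69.226334 m
LSR: p² = d² − 2 + 2cos(α−β) + 2d(sin α + sin β) = 165.632280; p = √p² = 12.869821; φ = atan2(−cos α − cos β, d + sin α + sin β) − atan2(−2, p) = 0.182737 rad; t = (φ − α) mod 2π = 3.707354 rad, q = (φ − β) mod 2π = 5.484100 rad → L = 3.39·(3.707354 + 12.869821 + 5.484100) = 3.39·22.061274 = 74.787720 m
RSL: p² = d² − 2 + 2cos(α−β) − 2d(sin α + sin β) = 108.678755; p = √p² = 10.424910; φ = atan2(cos α + cos β, d − sin α − sin β) − atan2(2, p) = -0.224600 rad; t = (α − φ) mod 2π = 2.983168 rad, q = (β − φ) mod 2π = 1.206423 rad → L = 3.39·(2.983168 + 10.424910 + 1.206423) = 3.39·14.614502 = 49.543161 m
RLR: c = (6 − d² + 2cos(α−β) + 2d(sin α − sin β))/8 = -18.098724, |c| > 1 → infeasible
LRL: c = (6 − d² + 2cos(α−β) − 2d(sin α − sin β))/8 = -15.394651, |c| > 1 → infeasible
Shortest: RSL with L = 49.543161 m ≈ 49.5432 m
Convert RSL to answer units (arcs ×180/π): t = 2.983168·180/π = 170.9230°, p = ρ·p = 3.39·10.424910 = 35.3404 m, q = 1.206423·180/π = 69.1230°, L = 49.5432 m.

RSL: t = 170.9230°, p = 35.3404 m, q = 69.1230°, L = 49.5432 m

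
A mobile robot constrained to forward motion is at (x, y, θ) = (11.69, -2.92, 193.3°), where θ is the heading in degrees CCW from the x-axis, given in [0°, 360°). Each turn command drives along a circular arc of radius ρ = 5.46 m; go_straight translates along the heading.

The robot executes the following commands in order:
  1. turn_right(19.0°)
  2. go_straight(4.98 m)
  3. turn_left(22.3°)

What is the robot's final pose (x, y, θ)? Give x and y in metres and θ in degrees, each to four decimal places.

set_pose: (x, y, θ) = (11.6900, -2.9200, 193.3000°), ρ = 5.46
turn_right(19.0°): centre at ρ to the right, rotate −19.0° → (9.8916, -3.0394, 174.3000°)
go_straight(4.98): x += 4.98·cos θ, y += 4.98·sin θ → (4.9363, -2.5448, 174.3000°)
turn_left(22.3°): centre at ρ to the left, rotate +22.3° → (2.8341, -2.7454, 196.6000°)

(2.8341, -2.7454, 196.6000°)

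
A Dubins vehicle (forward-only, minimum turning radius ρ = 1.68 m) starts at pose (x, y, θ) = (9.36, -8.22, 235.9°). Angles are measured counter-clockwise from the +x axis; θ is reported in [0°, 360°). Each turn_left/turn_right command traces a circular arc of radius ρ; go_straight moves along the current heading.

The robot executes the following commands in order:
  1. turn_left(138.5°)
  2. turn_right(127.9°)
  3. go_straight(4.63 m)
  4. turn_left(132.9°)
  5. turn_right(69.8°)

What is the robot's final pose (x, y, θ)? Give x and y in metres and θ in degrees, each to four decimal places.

(15.2324, -20.1005, 309.6000°)

set_pose: (x, y, θ) = (9.3600, -8.2200, 235.9000°), ρ = 1.68
turn_left(138.5°): centre at ρ to the left, rotate +138.5° → (11.1689, -10.7891, 374.4000° ≡ 14.4000°)
turn_right(127.9°): centre at ρ to the right, rotate −127.9° → (13.1274, -13.0862, -113.5000° ≡ 246.5000°)
go_straight(4.63): x += 4.63·cos θ, y += 4.63·sin θ → (11.2812, -17.3322, 246.5000°)
turn_left(132.9°): centre at ρ to the left, rotate +132.9° → (13.3799, -19.5867, 379.4000° ≡ 19.4000°)
turn_right(69.8°): centre at ρ to the right, rotate −69.8° → (15.2324, -20.1005, -50.4000° ≡ 309.6000°)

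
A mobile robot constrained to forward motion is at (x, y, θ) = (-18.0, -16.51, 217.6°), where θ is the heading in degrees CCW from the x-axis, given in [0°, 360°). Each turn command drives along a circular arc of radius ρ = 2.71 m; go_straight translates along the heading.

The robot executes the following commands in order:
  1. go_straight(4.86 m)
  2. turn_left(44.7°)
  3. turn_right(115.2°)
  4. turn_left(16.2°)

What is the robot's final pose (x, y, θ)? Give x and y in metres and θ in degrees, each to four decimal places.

set_pose: (x, y, θ) = (-18.0000, -16.5100, 217.6000°), ρ = 2.71
go_straight(4.86): x += 4.86·cos θ, y += 4.86·sin θ → (-21.8505, -19.4753, 217.6000°)
turn_left(44.7°): centre at ρ to the left, rotate +44.7° → (-22.8826, -21.2593, 262.3000°)
turn_right(115.2°): centre at ρ to the right, rotate −115.2° → (-27.0402, -23.1716, 147.1000°)
turn_left(16.2°): centre at ρ to the left, rotate +16.2° → (-27.7334, -22.8512, 163.3000°)

(-27.7334, -22.8512, 163.3000°)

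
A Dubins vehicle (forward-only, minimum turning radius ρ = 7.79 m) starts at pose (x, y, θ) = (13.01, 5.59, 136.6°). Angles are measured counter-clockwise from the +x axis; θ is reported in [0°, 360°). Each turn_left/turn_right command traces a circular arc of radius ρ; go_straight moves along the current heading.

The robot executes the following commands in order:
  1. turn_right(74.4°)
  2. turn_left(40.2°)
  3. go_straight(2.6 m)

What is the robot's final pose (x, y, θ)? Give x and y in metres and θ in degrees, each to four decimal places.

set_pose: (x, y, θ) = (13.0100, 5.5900, 136.6000°), ρ = 7.79
turn_right(74.4°): centre at ρ to the right, rotate −74.4° → (11.4715, 14.8832, 62.2000°)
turn_left(40.2°): centre at ρ to the left, rotate +40.2° → (12.1889, 20.1891, 102.4000°)
go_straight(2.6): x += 2.6·cos θ, y += 2.6·sin θ → (11.6306, 22.7285, 102.4000°)

(11.6306, 22.7285, 102.4000°)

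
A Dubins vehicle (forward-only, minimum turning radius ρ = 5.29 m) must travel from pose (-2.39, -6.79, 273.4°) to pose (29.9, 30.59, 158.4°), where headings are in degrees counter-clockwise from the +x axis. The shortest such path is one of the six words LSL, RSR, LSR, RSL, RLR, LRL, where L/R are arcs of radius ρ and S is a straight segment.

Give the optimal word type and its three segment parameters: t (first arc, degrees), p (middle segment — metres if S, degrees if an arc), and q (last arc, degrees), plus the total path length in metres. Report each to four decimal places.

Let ψ = atan2(Δy, Δx) = atan2(37.38, 32.29) = 49.1785° be the start→goal bearing.
Normalize: d = |goal − start| / ρ = 49.395430/5.29 = 9.337510, α = (θ_start − ψ) mod 360° = 224.2215° = 3.913403 rad, β = (θ_goal − ψ) mod 360° = 109.2215° = 1.906274 rad.
Common terms: sin α = -0.697434, cos α = -0.716649, sin β = 0.944253, cos β = -0.329220, cos(α−β) = -0.422618, d² = 87.189100. Work in radians in the unit-radius frame; every candidate has L = ρ·(t + p + q).
LSL: p² = 2 + d² − 2cos(α−β) + 2d(sin α − sin β) = 59.375802; p = √p² = 7.705570; φ = atan2(cos β − cos α, d + sin α − sin β) = 0.050300 rad; t = (φ − α) mod 2π = 2.420083 rad, q = (β − φ) mod 2π = 1.855974 rad → L = 5.29·(2.420083 + 7.705570 + 1.855974) = 5.29·11.981626 = 63.382803 m
RSR: p² = 2 + d² − 2cos(α−β) + 2d(sin β − sin α) = 120.692871; p = √p² = 10.986031; φ = atan2(cos α − cos β, d − sin α + sin β) = -0.035273 rad; t = (α − φ) mod 2π = 3.948676 rad, q = (φ − β) mod 2π = 4.341638 rad → L = 5.29·(3.948676 + 10.986031 + 4.341638) = 5.29·19.276345 = 101.971863 m
LSR: p² = d² − 2 + 2cos(α−β) + 2d(sin α + sin β) = 88.953221; p = √p² = 9.431502; φ = atan2(−cos α − cos β, d + sin α + sin β) − atan2(−2, p) = 0.317653 rad; t = (φ − α) mod 2π = 2.687435 rad, q = (φ − β) mod 2π = 4.694564 rad → L = 5.29·(2.687435 + 9.431502 + 4.694564) = 5.29·16.813500 = 88.943417 m
RSL: p² = d² − 2 + 2cos(α−β) − 2d(sin α + sin β) = 79.734506; p = √p² = 8.929418; φ = atan2(cos α + cos β, d − sin α − sin β) − atan2(2, p) = -0.334887 rad; t = (α − φ) mod 2π = 4.248290 rad, q = (β − φ) mod 2π = 2.241161 rad → L = 5.29·(4.248290 + 8.929418 + 2.241161) = 5.29·15.418869 = 81.565818 m
RLR: c = (6 − d² + 2cos(α−β) + 2d(sin α − sin β))/8 = -14.086609, |c| > 1 → infeasible
LRL: c = (6 − d² + 2cos(α−β) − 2d(sin α − sin β))/8 = -6.421975, |c| > 1 → infeasible
Shortest: LSL with L = 63.382803 m ≈ 63.3828 m
Convert LSL to answer units (arcs ×180/π): t = 2.420083·180/π = 138.6605°, p = ρ·p = 5.29·7.705570 = 40.7625 m, q = 1.855974·180/π = 106.3395°, L = 63.3828 m.

LSL: t = 138.6605°, p = 40.7625 m, q = 106.3395°, L = 63.3828 m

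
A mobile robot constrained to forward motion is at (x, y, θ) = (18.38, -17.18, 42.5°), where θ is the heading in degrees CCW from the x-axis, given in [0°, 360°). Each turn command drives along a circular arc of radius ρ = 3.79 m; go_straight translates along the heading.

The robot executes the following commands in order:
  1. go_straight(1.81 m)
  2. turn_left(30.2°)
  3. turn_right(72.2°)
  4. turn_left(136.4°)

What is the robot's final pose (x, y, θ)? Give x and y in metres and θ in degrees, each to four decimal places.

set_pose: (x, y, θ) = (18.3800, -17.1800, 42.5000°), ρ = 3.79
go_straight(1.81): x += 1.81·cos θ, y += 1.81·sin θ → (19.7145, -15.9572, 42.5000°)
turn_left(30.2°): centre at ρ to the left, rotate +30.2° → (20.7725, -14.2900, 72.7000°)
turn_right(72.2°): centre at ρ to the right, rotate −72.2° → (24.3580, -11.6271, 0.5000°)
turn_left(136.4°): centre at ρ to the left, rotate +136.4° → (26.9145, -5.0700, 136.9000°)

(26.9145, -5.0700, 136.9000°)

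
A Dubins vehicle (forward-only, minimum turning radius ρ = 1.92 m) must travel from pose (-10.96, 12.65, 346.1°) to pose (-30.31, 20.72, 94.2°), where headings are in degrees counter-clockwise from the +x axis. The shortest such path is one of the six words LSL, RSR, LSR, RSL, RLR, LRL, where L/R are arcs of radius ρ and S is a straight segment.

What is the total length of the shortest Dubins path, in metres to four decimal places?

27.4423 m

Let ψ = atan2(Δy, Δx) = atan2(8.07, -19.35) = 157.3612° be the start→goal bearing.
Normalize: d = |goal − start| / ρ = 20.965386/1.92 = 10.919472, α = (θ_start − ψ) mod 360° = 188.7388° = 3.294113 rad, β = (θ_goal − ψ) mod 360° = 296.8388° = 5.180814 rad.
Common terms: sin α = -0.151930, cos α = -0.988391, sin β = -0.892280, cos β = 0.451482, cos(α−β) = -0.310676, d² = 119.234863. Work in radians in the unit-radius frame; every candidate has L = ρ·(t + p + q).
LSL: p² = 2 + d² − 2cos(α−β) + 2d(sin α − sin β) = 138.024689; p = √p² = 11.748391; φ = atan2(cos β − cos α, d + sin α − sin β) = 0.122868 rad; t = (φ − α) mod 2π = 3.111940 rad, q = (β − φ) mod 2π = 5.057946 rad → L = 1.92·(3.111940 + 11.748391 + 5.057946) = 1.92·19.918277 = 38.243092 m
RSR: p² = 2 + d² − 2cos(α−β) + 2d(sin β − sin α) = 105.687744; p = √p² = 10.280454; φ = atan2(cos α − cos β, d − sin α + sin β) = -0.140521 rad; t = (α − φ) mod 2π = 3.434634 rad, q = (φ − β) mod 2π = 0.961850 rad → L = 1.92·(3.434634 + 10.280454 + 0.961850) = 1.92·14.676939 = 28.179723 m
LSR: p² = d² − 2 + 2cos(α−β) + 2d(sin α + sin β) = 93.809060; p = √p² = 9.685508; φ = atan2(−cos α − cos β, d + sin α + sin β) − atan2(−2, p) = 0.257948 rad; t = (φ − α) mod 2π = 3.247020 rad, q = (φ − β) mod 2π = 1.360319 rad → L = 1.92·(3.247020 + 9.685508 + 1.360319) = 1.92·14.292846 = 27.442265 m
RSL: p² = d² − 2 + 2cos(α−β) − 2d(sin α + sin β) = 139.417961; p = √p² = 11.807538; φ = atan2(cos α + cos β, d − sin α − sin β) − atan2(2, p) = -0.212639 rad; t = (α − φ) mod 2π = 3.506752 rad, q = (β − φ) mod 2π = 5.393453 rad → L = 1.92·(3.506752 + 11.807538 + 5.393453) = 1.92·20.707744 = 39.758868 m
RLR: c = (6 − d² + 2cos(α−β) + 2d(sin α − sin β))/8 = -12.210968, |c| > 1 → infeasible
LRL: c = (6 − d² + 2cos(α−β) − 2d(sin α − sin β))/8 = -16.253086, |c| > 1 → infeasible
Shortest: LSR with L = 27.442265 m ≈ 27.4423 m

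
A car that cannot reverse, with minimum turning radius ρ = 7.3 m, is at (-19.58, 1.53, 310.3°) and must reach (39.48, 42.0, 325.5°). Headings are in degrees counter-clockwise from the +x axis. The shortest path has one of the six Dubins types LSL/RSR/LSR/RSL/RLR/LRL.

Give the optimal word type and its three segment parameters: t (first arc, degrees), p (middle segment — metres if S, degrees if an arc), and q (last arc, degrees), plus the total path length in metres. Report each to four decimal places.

Let ψ = atan2(Δy, Δx) = atan2(40.47, 59.06) = 34.4203° be the start→goal bearing.
Normalize: d = |goal − start| / ρ = 71.595422/7.3 = 9.807592, α = (θ_start − ψ) mod 360° = 275.8797° = 4.815009 rad, β = (θ_goal − ψ) mod 360° = 291.0797° = 5.080299 rad.
Common terms: sin α = -0.994739, cos α = 0.102440, sin β = -0.933081, cos β = 0.359666, cos(α−β) = 0.965016, d² = 96.188863. Work in radians in the unit-radius frame; every candidate has L = ρ·(t + p + q).
LSL: p² = 2 + d² − 2cos(α−β) + 2d(sin α − sin β) = 95.049396; p = √p² = 9.749328; φ = atan2(cos β − cos α, d + sin α − sin β) = 0.026387 rad; t = (φ − α) mod 2π = 1.494564 rad, q = (β − φ) mod 2π = 5.053912 rad → L = 7.3·(1.494564 + 9.749328 + 5.053912) = 7.3·16.297803 = 118.973964 m
RSR: p² = 2 + d² − 2cos(α−β) + 2d(sin β − sin α) = 97.468264; p = √p² = 9.872602; φ = atan2(cos α − cos β, d − sin α + sin β) = -0.026057 rad; t = (α − φ) mod 2π = 4.841066 rad, q = (φ − β) mod 2π = 1.176829 rad → L = 7.3·(4.841066 + 9.872602 + 1.176829) = 7.3·15.890497 = 116.000628 m
LSR: p² = d² − 2 + 2cos(α−β) + 2d(sin α + sin β) = 58.304344; p = √p² = 7.635728; φ = atan2(−cos α − cos β, d + sin α + sin β) − atan2(−2, p) = 0.197594 rad; t = (φ − α) mod 2π = 1.665771 rad, q = (φ − β) mod 2π = 1.400481 rad → L = 7.3·(1.665771 + 7.635728 + 1.400481) = 7.3·10.701980 = 78.124453 m
RSL: p² = d² − 2 + 2cos(α−β) − 2d(sin α + sin β) = 133.933447; p = √p² = 11.572962; φ = atan2(cos α + cos β, d − sin α − sin β) − atan2(2, p) = -0.131770 rad; t = (α − φ) mod 2π = 4.946778 rad, q = (β − φ) mod 2π = 5.212068 rad → L = 7.3·(4.946778 + 11.572962 + 5.212068) = 7.3·21.731809 = 158.642204 m
RLR: c = (6 − d² + 2cos(α−β) + 2d(sin α − sin β))/8 = -11.183533, |c| > 1 → infeasible
LRL: c = (6 − d² + 2cos(α−β) − 2d(sin α − sin β))/8 = -10.881174, |c| > 1 → infeasible
Shortest: LSR with L = 78.124453 m ≈ 78.1245 m
Convert LSR to answer units (arcs ×180/π): t = 1.665771·180/π = 95.4416°, p = ρ·p = 7.3·7.635728 = 55.7408 m, q = 1.400481·180/π = 80.2416°, L = 78.1245 m.

LSR: t = 95.4416°, p = 55.7408 m, q = 80.2416°, L = 78.1245 m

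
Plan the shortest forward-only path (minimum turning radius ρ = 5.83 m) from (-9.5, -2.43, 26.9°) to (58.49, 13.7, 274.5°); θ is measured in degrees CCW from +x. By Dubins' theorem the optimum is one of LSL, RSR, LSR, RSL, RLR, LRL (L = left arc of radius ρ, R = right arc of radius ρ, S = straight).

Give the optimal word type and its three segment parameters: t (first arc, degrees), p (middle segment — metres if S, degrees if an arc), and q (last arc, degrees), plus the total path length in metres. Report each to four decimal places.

RSR: t = 7.5820°, p = 63.0926 m, q = 104.8180°, L = 74.5296 m

Let ψ = atan2(Δy, Δx) = atan2(16.13, 67.99) = 13.3462° be the start→goal bearing.
Normalize: d = |goal − start| / ρ = 69.877156/5.83 = 11.985790, α = (θ_start − ψ) mod 360° = 13.5538° = 0.236559 rad, β = (θ_goal − ψ) mod 360° = 261.1538° = 4.557994 rad.
Common terms: sin α = 0.234359, cos α = 0.972150, sin β = -0.988105, cos β = -0.153782, cos(α−β) = -0.381070, d² = 143.659165. Work in radians in the unit-radius frame; every candidate has L = ρ·(t + p + q).
LSL: p² = 2 + d² − 2cos(α−β) + 2d(sin α − sin β) = 175.725696; p = √p² = 13.256157; φ = atan2(cos β − cos α, d + sin α − sin β) = -0.085039 rad; t = (φ − α) mod 2π = 5.961587 rad, q = (β − φ) mod 2π = 4.643033 rad → L = 5.83·(5.961587 + 13.256157 + 4.643033) = 5.83·23.860777 = 139.108332 m
RSR: p² = 2 + d² − 2cos(α−β) + 2d(sin β − sin α) = 117.116916; p = √p² = 10.822057; φ = atan2(cos α − cos β, d − sin α + sin β) = 0.104229 rad; t = (α − φ) mod 2π = 0.132330 rad, q = (φ − β) mod 2π = 1.829420 rad → L = 5.83·(0.132330 + 10.822057 + 1.829420) = 5.83·12.783807 = 74.529595 m
LSR: p² = d² − 2 + 2cos(α−β) + 2d(sin α + sin β) = 122.828547; p = √p² = 11.082804; φ = atan2(−cos α − cos β, d + sin α + sin β) − atan2(−2, p) = 0.105807 rad; t = (φ − α) mod 2π = 6.152433 rad, q = (φ − β) mod 2π = 1.830998 rad → L = 5.83·(6.152433 + 11.082804 + 1.830998) = 5.83·19.066234 = 111.156146 m
RSL: p² = d² − 2 + 2cos(α−β) − 2d(sin α + sin β) = 158.965502; p = √p² = 12.608152; φ = atan2(cos α + cos β, d − sin α − sin β) − atan2(2, p) = -0.093166 rad; t = (α − φ) mod 2π = 0.329726 rad, q = (β − φ) mod 2π = 4.651161 rad → L = 5.83·(0.329726 + 12.608152 + 4.651161) = 5.83·17.589039 = 102.544095 m
RLR: c = (6 − d² + 2cos(α−β) + 2d(sin α − sin β))/8 = -13.639615, |c| > 1 → infeasible
LRL: c = (6 − d² + 2cos(α−β) − 2d(sin α − sin β))/8 = -20.965712, |c| > 1 → infeasible
Shortest: RSR with L = 74.529595 m ≈ 74.5296 m
Convert RSR to answer units (arcs ×180/π): t = 0.132330·180/π = 7.5820°, p = ρ·p = 5.83·10.822057 = 63.0926 m, q = 1.829420·180/π = 104.8180°, L = 74.5296 m.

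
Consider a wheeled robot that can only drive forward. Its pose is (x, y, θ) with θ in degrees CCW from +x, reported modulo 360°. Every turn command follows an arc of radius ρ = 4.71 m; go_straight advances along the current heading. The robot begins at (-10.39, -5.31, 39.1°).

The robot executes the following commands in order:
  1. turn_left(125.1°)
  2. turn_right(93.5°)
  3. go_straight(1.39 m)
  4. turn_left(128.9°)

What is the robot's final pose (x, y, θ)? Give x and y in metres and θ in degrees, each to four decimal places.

(-20.8068, 16.2717, 199.6000°)

set_pose: (x, y, θ) = (-10.3900, -5.3100, 39.1000°), ρ = 4.71
turn_left(125.1°): centre at ρ to the left, rotate +125.1° → (-12.0780, 2.8772, 164.2000°)
turn_right(93.5°): centre at ρ to the right, rotate −93.5° → (-15.2409, 8.9660, 70.7000°)
go_straight(1.39): x += 1.39·cos θ, y += 1.39·sin θ → (-14.7815, 10.2779, 70.7000°)
turn_left(128.9°): centre at ρ to the left, rotate +128.9° → (-20.8068, 16.2717, 199.6000°)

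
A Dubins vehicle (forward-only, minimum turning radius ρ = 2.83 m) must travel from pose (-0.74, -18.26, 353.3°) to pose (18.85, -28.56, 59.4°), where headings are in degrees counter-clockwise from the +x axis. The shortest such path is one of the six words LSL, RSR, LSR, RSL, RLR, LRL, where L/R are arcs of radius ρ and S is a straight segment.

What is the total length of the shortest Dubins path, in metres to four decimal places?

Let ψ = atan2(Δy, Δx) = atan2(-10.30, 19.59) = -27.7344° be the start→goal bearing.
Normalize: d = |goal − start| / ρ = 22.132738/2.83 = 7.820756, α = (θ_start − ψ) mod 360° = 21.0344° = 0.367120 rad, β = (θ_goal − ψ) mod 360° = 87.1344° = 1.520783 rad.
Common terms: sin α = 0.358929, cos α = 0.933365, sin β = 0.998750, cos β = 0.049993, cos(α−β) = 0.405142, d² = 61.164217. Work in radians in the unit-radius frame; every candidate has L = ρ·(t + p + q).
LSL: p² = 2 + d² − 2cos(α−β) + 2d(sin α − sin β) = 52.346171; p = √p² = 7.235065; φ = atan2(cos β − cos α, d + sin α − sin β) = -0.122401 rad; t = (φ − α) mod 2π = 5.793664 rad, q = (β − φ) mod 2π = 1.643184 rad → L = 2.83·(5.793664 + 7.235065 + 1.643184) = 2.83·14.671913 = 41.521515 m
RSR: p² = 2 + d² − 2cos(α−β) + 2d(sin β − sin α) = 72.361697; p = √p² = 8.506568; φ = atan2(cos α − cos β, d − sin α + sin β) = 0.104033 rad; t = (α − φ) mod 2π = 0.263087 rad, q = (φ − β) mod 2π = 4.866436 rad → L = 2.83·(0.263087 + 8.506568 + 4.866436) = 2.83·13.636091 = 38.590136 m
LSR: p² = d² − 2 + 2cos(α−β) + 2d(sin α + sin β) = 81.210642; p = √p² = 9.011695; φ = atan2(−cos α − cos β, d + sin α + sin β) − atan2(−2, p) = 0.111663 rad; t = (φ − α) mod 2π = 6.027729 rad, q = (φ − β) mod 2π = 4.874066 rad → L = 2.83·(6.027729 + 9.011695 + 4.874066) = 2.83·19.913489 = 56.355175 m
RSL: p² = d² − 2 + 2cos(α−β) − 2d(sin α + sin β) = 38.738359; p = √p² = 6.224015; φ = atan2(cos α + cos β, d − sin α − sin β) − atan2(2, p) = -0.159922 rad; t = (α − φ) mod 2π = 0.527042 rad, q = (β − φ) mod 2π = 1.680705 rad → L = 2.83·(0.527042 + 6.224015 + 1.680705) = 2.83·8.431762 = 23.861886 m
RLR: c = (6 − d² + 2cos(α−β) + 2d(sin α − sin β))/8 = -8.045212, |c| > 1 → infeasible
LRL: c = (6 − d² + 2cos(α−β) − 2d(sin α − sin β))/8 = -5.543271, |c| > 1 → infeasible
Shortest: RSL with L = 23.861886 m ≈ 23.8619 m

23.8619 m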